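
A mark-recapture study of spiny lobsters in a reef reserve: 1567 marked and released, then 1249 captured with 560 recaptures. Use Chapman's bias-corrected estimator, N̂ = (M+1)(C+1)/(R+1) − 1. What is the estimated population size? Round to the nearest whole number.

N ≈ 3493

N̂ = (1567+1)(1249+1)/(560+1) − 1 = 1568·1250/561 − 1
= 1960000/561 − 1 ≈ 3493.8 − 1 ≈ 3492.8 → 3493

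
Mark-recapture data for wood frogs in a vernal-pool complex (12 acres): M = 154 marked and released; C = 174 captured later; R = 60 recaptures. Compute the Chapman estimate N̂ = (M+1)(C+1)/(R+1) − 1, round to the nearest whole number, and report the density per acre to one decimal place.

N̂ = 155·175/61 − 1 = 27125/61 − 1 ≈ 443.7 → 444
Density = N̂ / area = 444 / 12 = 37.0 per acre

density ≈ 37.0 wood frogs per acre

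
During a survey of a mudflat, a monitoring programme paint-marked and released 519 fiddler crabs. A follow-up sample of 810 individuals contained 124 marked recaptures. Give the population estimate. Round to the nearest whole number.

N ≈ 3390

N = (519 × 810) / 124 = 420390 / 124 ≈ 3390.2 → 3390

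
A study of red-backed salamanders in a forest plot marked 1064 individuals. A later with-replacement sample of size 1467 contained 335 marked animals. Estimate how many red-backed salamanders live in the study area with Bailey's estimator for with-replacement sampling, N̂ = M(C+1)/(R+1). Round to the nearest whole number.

N ≈ 4649

N̂ = 1064·(1467+1)/(335+1) = 1064·1468/336 = 1561952/336 ≈ 4648.7 → 4649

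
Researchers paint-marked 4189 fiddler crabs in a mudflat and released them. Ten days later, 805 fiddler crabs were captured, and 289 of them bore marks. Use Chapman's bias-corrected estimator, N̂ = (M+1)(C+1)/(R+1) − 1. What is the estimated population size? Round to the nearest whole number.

N ≈ 11,644

N̂ = (4189+1)(805+1)/(289+1) − 1 = 4190·806/290 − 1
= 3377140/290 − 1 ≈ 11645.3 − 1 ≈ 11644.3 → 11644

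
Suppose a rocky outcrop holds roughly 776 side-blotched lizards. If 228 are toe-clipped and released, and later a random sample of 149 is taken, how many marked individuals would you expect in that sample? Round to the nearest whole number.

Expected recaptures E[R] = M·C / N.
E[R] = 228 × 149 / 776 = 33972 / 776 ≈ 43.8 → 44

expected recaptures ≈ 44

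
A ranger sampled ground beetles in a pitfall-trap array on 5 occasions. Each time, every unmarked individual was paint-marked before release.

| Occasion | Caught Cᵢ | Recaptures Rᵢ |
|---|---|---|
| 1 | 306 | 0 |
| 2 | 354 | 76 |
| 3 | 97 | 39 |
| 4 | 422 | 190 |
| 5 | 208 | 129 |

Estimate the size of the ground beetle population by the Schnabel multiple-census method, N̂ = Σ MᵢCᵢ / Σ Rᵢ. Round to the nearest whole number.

N ≈ 1423

Marked at large before each occasion: Mᵢ = Σⱼ<ᵢ (Cⱼ − Rⱼ) → M1=0, M2=306, M3=584, M4=642, M5=874
Σ MᵢCᵢ = 0·306 + 306·354 + 584·97 + 642·422 + 874·208 = 0 + 108324 + 56648 + 270924 + 181792 = 617688
Σ Rᵢ = 0 + 76 + 39 + 190 + 129 = 434
N̂ = 617688 / 434 ≈ 1423.2 → 1423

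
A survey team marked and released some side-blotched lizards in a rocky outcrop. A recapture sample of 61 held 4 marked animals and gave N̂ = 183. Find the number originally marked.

M = 12

From N = M·C/R: M = N·R / C = 183·4 / 61 = 732 / 61 = 12.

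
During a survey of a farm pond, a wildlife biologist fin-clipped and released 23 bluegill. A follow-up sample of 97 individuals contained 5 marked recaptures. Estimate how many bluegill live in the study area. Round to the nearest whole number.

N ≈ 446

N = (23 × 97) / 5 = 2231 / 5 ≈ 446.2 → 446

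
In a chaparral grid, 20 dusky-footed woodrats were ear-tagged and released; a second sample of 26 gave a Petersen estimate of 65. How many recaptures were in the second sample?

R = 8

From N = M·C/R: R = M·C / N = 20·26 / 65 = 520 / 65 = 8.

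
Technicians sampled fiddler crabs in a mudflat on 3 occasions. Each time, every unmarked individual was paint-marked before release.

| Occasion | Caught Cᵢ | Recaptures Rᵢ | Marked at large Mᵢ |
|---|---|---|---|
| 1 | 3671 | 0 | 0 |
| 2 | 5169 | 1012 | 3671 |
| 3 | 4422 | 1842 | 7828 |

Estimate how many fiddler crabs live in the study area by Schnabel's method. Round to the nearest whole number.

Σ MᵢCᵢ = 0·3671 + 3671·5169 + 7828·4422 = 0 + 18975399 + 34615416 = 53590815
Σ Rᵢ = 0 + 1012 + 1842 = 2854
N̂ = 53590815 / 2854 ≈ 18777.4 → 18777

N ≈ 18,777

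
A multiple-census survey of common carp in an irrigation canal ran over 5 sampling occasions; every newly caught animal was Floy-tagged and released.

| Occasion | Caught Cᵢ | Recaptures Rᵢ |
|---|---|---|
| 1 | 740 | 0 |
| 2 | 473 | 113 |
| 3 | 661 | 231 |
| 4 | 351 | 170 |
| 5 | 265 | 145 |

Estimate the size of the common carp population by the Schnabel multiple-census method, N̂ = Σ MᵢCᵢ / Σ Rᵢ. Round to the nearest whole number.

N ≈ 3137

Marked at large before each occasion: Mᵢ = Σⱼ<ᵢ (Cⱼ − Rⱼ) → M1=0, M2=740, M3=1100, M4=1530, M5=1711
Σ MᵢCᵢ = 0·740 + 740·473 + 1100·661 + 1530·351 + 1711·265 = 0 + 350020 + 727100 + 537030 + 453415 = 2067565
Σ Rᵢ = 0 + 113 + 231 + 170 + 145 = 659
N̂ = 2067565 / 659 ≈ 3137.4 → 3137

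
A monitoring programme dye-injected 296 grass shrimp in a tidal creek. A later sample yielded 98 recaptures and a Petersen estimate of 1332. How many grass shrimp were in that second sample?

From N = M·C/R: C = N·R / M = 1332·98 / 296 = 130536 / 296 = 441.

C = 441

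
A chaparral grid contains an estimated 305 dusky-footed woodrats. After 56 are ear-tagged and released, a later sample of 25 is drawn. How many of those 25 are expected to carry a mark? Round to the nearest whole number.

Expected recaptures E[R] = M·C / N.
E[R] = 56 × 25 / 305 = 1400 / 305 ≈ 4.6 → 5

expected recaptures ≈ 5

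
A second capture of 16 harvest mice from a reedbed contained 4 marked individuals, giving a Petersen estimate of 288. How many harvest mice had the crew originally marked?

M = 72

From N = M·C/R: M = N·R / C = 288·4 / 16 = 1152 / 16 = 72.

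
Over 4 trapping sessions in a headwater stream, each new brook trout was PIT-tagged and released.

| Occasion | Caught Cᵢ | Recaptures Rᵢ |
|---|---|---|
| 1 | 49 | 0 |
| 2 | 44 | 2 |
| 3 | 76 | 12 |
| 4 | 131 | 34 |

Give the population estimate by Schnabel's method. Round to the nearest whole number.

Marked at large before each occasion: Mᵢ = Σⱼ<ᵢ (Cⱼ − Rⱼ) → M1=0, M2=49, M3=91, M4=155
Σ MᵢCᵢ = 0·49 + 49·44 + 91·76 + 155·131 = 0 + 2156 + 6916 + 20305 = 29377
Σ Rᵢ = 0 + 2 + 12 + 34 = 48
N̂ = 29377 / 48 ≈ 612.0 → 612

N ≈ 612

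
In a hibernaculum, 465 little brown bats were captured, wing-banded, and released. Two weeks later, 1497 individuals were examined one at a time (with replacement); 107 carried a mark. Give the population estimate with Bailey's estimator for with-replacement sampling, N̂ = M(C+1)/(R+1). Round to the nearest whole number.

N ≈ 6450

N̂ = 465·(1497+1)/(107+1) = 465·1498/108 = 696570/108 ≈ 6449.7 → 6450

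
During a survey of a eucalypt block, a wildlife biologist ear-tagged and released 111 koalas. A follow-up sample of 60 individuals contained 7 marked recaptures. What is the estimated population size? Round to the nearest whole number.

If marked individuals mix randomly, R/C ≈ M/N, giving N ≈ M·C/R.
N = (111 × 60) / 7 = 6660 / 7 ≈ 951.4 → 951

N ≈ 951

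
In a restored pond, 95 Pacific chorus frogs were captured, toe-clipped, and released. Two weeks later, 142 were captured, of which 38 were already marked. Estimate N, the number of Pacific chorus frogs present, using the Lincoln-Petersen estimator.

Lincoln-Petersen assumes M/N = R/C, so N = M·C / R.
N = (95 × 142) / 38 = 13490 / 38 = 355

N = 355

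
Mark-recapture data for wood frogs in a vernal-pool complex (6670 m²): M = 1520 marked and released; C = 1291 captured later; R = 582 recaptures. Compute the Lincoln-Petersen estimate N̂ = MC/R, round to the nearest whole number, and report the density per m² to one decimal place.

density ≈ 0.5 wood frogs per m²

N̂ = 1520·1291/582 = 1962320/582 ≈ 3371.7 → 3372
Density = N̂ / area = 3372 / 6670 ≈ 0.51 → 0.5 per m²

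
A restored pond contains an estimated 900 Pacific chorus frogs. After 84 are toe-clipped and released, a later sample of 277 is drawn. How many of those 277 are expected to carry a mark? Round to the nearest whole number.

expected recaptures ≈ 26

Expected recaptures E[R] = M·C / N.
E[R] = 84 × 277 / 900 = 23268 / 900 ≈ 25.9 → 26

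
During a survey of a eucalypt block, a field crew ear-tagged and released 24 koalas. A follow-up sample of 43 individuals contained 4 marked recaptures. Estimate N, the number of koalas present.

Lincoln-Petersen assumes M/N = R/C, so N = M·C / R.
N = (24 × 43) / 4 = 1032 / 4 = 258

N = 258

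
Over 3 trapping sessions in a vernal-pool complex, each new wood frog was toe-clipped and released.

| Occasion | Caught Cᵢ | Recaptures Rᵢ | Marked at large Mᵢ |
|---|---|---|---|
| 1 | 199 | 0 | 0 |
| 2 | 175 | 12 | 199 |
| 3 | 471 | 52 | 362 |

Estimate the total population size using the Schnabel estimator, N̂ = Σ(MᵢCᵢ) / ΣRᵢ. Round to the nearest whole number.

N ≈ 3208

Σ MᵢCᵢ = 0·199 + 199·175 + 362·471 = 0 + 34825 + 170502 = 205327
Σ Rᵢ = 0 + 12 + 52 = 64
N̂ = 205327 / 64 ≈ 3208.2 → 3208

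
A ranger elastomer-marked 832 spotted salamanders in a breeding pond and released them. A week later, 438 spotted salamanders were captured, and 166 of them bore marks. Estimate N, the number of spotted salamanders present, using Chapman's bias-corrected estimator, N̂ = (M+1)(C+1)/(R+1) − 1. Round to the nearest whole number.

N ≈ 2189

N̂ = (832+1)(438+1)/(166+1) − 1 = 833·439/167 − 1
= 365687/167 − 1 ≈ 2189.7 − 1 ≈ 2188.7 → 2189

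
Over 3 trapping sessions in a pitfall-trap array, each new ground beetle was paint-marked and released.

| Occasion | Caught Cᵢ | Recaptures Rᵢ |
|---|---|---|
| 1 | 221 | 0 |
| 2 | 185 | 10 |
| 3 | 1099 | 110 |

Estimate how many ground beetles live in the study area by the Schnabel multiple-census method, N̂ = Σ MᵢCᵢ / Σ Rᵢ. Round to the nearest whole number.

N ≈ 3967

Marked at large before each occasion: Mᵢ = Σⱼ<ᵢ (Cⱼ − Rⱼ) → M1=0, M2=221, M3=396
Σ MᵢCᵢ = 0·221 + 221·185 + 396·1099 = 0 + 40885 + 435204 = 476089
Σ Rᵢ = 0 + 10 + 110 = 120
N̂ = 476089 / 120 ≈ 3967.4 → 3967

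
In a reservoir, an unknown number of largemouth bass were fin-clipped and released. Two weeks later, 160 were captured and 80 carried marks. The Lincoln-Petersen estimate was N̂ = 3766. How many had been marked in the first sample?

From N = M·C/R: M = N·R / C = 3766·80 / 160 = 301280 / 160 = 1883.

M = 1883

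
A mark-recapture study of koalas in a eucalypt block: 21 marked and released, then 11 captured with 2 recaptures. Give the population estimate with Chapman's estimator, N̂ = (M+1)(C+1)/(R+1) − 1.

N̂ = (21+1)(11+1)/(2+1) − 1 = 22·12/3 − 1
= 264/3 − 1 = 88 − 1 = 87

N = 87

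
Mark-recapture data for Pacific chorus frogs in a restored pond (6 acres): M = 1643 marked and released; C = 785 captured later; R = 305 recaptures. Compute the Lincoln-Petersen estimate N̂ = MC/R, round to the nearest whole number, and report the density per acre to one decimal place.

N̂ = 1643·785/305 = 1289755/305 ≈ 4228.7 → 4229
Density = N̂ / area = 4229 / 6 ≈ 704.83 → 704.8 per acre

density ≈ 704.8 Pacific chorus frogs per acre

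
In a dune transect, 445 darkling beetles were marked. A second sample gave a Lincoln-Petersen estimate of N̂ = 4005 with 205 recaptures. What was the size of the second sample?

From N = M·C/R: C = N·R / M = 4005·205 / 445 = 821025 / 445 = 1845.

C = 1845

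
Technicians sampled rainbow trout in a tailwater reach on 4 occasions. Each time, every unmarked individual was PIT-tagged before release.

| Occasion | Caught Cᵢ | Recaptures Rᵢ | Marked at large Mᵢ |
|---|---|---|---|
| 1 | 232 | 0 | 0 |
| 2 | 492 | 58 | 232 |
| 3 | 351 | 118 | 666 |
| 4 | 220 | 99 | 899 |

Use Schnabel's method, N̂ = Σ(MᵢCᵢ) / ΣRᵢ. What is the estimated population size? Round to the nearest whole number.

N ≈ 1984

Σ MᵢCᵢ = 0·232 + 232·492 + 666·351 + 899·220 = 0 + 114144 + 233766 + 197780 = 545690
Σ Rᵢ = 0 + 58 + 118 + 99 = 275
N̂ = 545690 / 275 ≈ 1984.3 → 1984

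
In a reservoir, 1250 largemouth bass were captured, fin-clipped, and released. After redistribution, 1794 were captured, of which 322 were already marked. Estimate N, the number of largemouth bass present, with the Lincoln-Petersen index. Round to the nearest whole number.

N ≈ 6964

N = (1250 × 1794) / 322 = 2242500 / 322 ≈ 6964.3 → 6964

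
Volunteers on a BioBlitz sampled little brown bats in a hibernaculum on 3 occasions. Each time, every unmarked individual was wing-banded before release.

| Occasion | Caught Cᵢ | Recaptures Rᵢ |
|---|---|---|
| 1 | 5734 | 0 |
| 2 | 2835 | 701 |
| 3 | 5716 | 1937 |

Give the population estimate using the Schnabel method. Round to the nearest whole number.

Marked at large before each occasion: Mᵢ = Σⱼ<ᵢ (Cⱼ − Rⱼ) → M1=0, M2=5734, M3=7868
Σ MᵢCᵢ = 0·5734 + 5734·2835 + 7868·5716 = 0 + 16255890 + 44973488 = 61229378
Σ Rᵢ = 0 + 701 + 1937 = 2638
N̂ = 61229378 / 2638 ≈ 23210.5 → 23211

N ≈ 23,211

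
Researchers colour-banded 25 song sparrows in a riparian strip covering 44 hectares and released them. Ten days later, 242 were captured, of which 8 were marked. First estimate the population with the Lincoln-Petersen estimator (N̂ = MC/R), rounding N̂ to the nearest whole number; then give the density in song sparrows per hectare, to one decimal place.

density ≈ 17.2 song sparrows per hectare

N̂ = 25·242/8 = 6050/8 ≈ 756.2 → 756
Density = N̂ / area = 756 / 44 ≈ 17.18 → 17.2 per hectare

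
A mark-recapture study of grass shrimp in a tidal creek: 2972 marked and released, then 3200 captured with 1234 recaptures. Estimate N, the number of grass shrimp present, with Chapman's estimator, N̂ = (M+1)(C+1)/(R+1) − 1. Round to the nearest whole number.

N ≈ 7705

N̂ = (2972+1)(3200+1)/(1234+1) − 1 = 2973·3201/1235 − 1
= 9516573/1235 − 1 ≈ 7705.7 − 1 ≈ 7704.7 → 7705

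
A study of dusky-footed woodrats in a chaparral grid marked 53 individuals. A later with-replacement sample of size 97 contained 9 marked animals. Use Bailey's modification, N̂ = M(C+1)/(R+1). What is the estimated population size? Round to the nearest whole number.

N̂ = 53·(97+1)/(9+1) = 53·98/10 = 5194/10 ≈ 519.4 → 519

N ≈ 519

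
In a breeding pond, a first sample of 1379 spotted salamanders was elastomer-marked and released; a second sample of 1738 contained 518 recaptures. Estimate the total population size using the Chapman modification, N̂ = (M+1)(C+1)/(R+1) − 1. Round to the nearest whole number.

N ≈ 4623

N̂ = (1379+1)(1738+1)/(518+1) − 1 = 1380·1739/519 − 1
= 2399820/519 − 1 ≈ 4623.9 − 1 ≈ 4622.9 → 4623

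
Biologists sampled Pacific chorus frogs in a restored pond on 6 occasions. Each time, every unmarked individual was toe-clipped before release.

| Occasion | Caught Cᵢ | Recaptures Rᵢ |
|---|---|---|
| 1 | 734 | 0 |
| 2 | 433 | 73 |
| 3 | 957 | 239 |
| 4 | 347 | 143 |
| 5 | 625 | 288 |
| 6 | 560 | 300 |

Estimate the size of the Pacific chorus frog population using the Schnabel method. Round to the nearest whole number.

Marked at large before each occasion: Mᵢ = Σⱼ<ᵢ (Cⱼ − Rⱼ) → M1=0, M2=734, M3=1094, M4=1812, M5=2016, M6=2353
Σ MᵢCᵢ = 0·734 + 734·433 + 1094·957 + 1812·347 + 2016·625 + 2353·560 = 0 + 317822 + 1046958 + 628764 + 1260000 + 1317680 = 4571224
Σ Rᵢ = 0 + 73 + 239 + 143 + 288 + 300 = 1043
N̂ = 4571224 / 1043 ≈ 4382.8 → 4383

N ≈ 4383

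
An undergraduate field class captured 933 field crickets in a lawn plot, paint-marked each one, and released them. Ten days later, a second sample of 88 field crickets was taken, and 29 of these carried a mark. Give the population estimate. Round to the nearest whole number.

N ≈ 2831

If marked individuals mix randomly, R/C ≈ M/N, giving N ≈ M·C/R.
N = (933 × 88) / 29 = 82104 / 29 ≈ 2831.2 → 2831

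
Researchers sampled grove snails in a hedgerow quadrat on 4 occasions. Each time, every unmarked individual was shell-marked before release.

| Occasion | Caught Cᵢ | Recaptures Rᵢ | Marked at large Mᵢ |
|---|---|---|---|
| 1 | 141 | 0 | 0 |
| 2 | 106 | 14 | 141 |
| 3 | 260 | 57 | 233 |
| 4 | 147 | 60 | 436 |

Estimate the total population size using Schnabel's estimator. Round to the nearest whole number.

N ≈ 1066

Σ MᵢCᵢ = 0·141 + 141·106 + 233·260 + 436·147 = 0 + 14946 + 60580 + 64092 = 139618
Σ Rᵢ = 0 + 14 + 57 + 60 = 131
N̂ = 139618 / 131 ≈ 1065.8 → 1066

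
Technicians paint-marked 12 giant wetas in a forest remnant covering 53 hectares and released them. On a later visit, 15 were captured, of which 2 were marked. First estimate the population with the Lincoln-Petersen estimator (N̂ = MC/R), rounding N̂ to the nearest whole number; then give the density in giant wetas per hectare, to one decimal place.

N̂ = 12·15/2 = 180/2 = 90
Density = N̂ / area = 90 / 53 ≈ 1.70 → 1.7 per hectare

density ≈ 1.7 giant wetas per hectare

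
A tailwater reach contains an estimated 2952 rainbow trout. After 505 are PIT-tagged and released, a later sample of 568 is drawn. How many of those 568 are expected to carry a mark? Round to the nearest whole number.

expected recaptures ≈ 97

Expected recaptures E[R] = M·C / N.
E[R] = 505 × 568 / 2952 = 286840 / 2952 ≈ 97.2 → 97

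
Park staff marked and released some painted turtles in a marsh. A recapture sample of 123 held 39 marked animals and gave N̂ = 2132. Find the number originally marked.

From N = M·C/R: M = N·R / C = 2132·39 / 123 = 83148 / 123 = 676.

M = 676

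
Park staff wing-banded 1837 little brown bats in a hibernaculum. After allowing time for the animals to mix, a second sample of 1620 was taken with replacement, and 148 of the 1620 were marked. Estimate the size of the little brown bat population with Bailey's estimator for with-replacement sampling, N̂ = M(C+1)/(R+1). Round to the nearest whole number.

N̂ = 1837·(1620+1)/(148+1) = 1837·1621/149 = 2977777/149 ≈ 19985.1 → 19985

N ≈ 19,985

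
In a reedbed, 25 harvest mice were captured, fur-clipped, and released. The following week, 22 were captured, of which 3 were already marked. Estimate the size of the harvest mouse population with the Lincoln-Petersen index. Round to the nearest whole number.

N ≈ 183

N = (25 × 22) / 3 = 550 / 3 ≈ 183.3 → 183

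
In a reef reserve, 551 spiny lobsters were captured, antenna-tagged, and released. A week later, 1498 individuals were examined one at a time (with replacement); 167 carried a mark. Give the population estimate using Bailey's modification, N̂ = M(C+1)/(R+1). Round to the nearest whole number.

N̂ = 551·(1498+1)/(167+1) = 551·1499/168 = 825949/168 ≈ 4916.4 → 4916

N ≈ 4916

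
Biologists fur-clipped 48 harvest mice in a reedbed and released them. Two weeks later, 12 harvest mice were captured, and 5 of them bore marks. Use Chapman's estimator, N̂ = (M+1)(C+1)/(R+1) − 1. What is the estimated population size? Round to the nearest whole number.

N ≈ 105

N̂ = (48+1)(12+1)/(5+1) − 1 = 49·13/6 − 1
= 637/6 − 1 ≈ 106.2 − 1 ≈ 105.2 → 105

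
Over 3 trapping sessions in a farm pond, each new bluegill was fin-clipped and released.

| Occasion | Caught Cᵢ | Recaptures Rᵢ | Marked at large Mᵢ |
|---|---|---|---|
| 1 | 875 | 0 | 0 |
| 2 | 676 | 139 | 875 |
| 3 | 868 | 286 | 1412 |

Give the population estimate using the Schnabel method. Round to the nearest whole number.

Σ MᵢCᵢ = 0·875 + 875·676 + 1412·868 = 0 + 591500 + 1225616 = 1817116
Σ Rᵢ = 0 + 139 + 286 = 425
N̂ = 1817116 / 425 ≈ 4275.6 → 4276

N ≈ 4276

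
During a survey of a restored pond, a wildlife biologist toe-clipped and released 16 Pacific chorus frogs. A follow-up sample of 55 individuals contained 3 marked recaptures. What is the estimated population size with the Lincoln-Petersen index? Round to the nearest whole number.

N ≈ 293

N = (16 × 55) / 3 = 880 / 3 ≈ 293.3 → 293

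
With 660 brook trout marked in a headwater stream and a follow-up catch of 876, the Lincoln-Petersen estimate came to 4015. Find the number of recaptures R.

From N = M·C/R: R = M·C / N = 660·876 / 4015 = 578160 / 4015 = 144.

R = 144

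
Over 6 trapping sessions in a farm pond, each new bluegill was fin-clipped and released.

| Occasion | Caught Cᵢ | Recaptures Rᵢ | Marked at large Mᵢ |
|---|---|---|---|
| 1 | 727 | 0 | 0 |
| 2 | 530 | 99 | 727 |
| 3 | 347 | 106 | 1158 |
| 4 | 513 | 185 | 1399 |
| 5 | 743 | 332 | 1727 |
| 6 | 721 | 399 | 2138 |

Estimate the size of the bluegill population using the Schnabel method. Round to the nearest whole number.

N ≈ 3862

Σ MᵢCᵢ = 0·727 + 727·530 + 1158·347 + 1399·513 + 1727·743 + 2138·721 = 0 + 385310 + 401826 + 717687 + 1283161 + 1541498 = 4329482
Σ Rᵢ = 0 + 99 + 106 + 185 + 332 + 399 = 1121
N̂ = 4329482 / 1121 ≈ 3862.2 → 3862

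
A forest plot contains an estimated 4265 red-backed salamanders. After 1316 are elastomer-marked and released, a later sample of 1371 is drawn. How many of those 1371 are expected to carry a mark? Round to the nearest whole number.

The marked fraction of the population is 1316/4265, so in a sample of 1371 expect C·(M/N) marked.
E[R] = 1316 × 1371 / 4265 = 1804236 / 4265 ≈ 423.0 → 423

expected recaptures ≈ 423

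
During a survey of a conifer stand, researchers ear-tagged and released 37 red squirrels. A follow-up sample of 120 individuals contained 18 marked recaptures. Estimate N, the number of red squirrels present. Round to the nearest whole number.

N ≈ 247

N = (37 × 120) / 18 = 4440 / 18 ≈ 246.7 → 247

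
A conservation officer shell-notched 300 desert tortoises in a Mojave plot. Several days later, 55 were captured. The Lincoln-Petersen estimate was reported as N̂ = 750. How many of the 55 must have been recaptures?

From N = M·C/R: R = M·C / N = 300·55 / 750 = 16500 / 750 = 22.

R = 22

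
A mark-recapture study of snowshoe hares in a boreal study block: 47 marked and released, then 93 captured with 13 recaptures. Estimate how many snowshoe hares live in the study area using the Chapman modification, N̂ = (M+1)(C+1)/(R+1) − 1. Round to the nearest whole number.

N̂ = (47+1)(93+1)/(13+1) − 1 = 48·94/14 − 1
= 4512/14 − 1 ≈ 322.3 − 1 ≈ 321.3 → 321

N ≈ 321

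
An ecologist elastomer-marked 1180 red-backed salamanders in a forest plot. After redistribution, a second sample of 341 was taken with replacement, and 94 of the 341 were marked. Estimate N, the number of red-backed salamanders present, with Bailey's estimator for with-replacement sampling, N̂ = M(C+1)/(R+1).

N = 4248

N̂ = 1180·(341+1)/(94+1) = 1180·342/95 = 403560/95 = 4248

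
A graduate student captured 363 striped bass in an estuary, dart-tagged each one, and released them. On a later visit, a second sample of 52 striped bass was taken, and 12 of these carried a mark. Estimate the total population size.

N = 1573

Lincoln-Petersen assumes M/N = R/C, so N = M·C / R.
N = (363 × 52) / 12 = 18876 / 12 = 1573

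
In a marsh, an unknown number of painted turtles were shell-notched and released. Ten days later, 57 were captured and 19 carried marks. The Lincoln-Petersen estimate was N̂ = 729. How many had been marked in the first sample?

M = 243

From N = M·C/R: M = N·R / C = 729·19 / 57 = 13851 / 57 = 243.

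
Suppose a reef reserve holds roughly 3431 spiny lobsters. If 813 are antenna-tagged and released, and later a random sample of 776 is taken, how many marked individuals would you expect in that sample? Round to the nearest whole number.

expected recaptures ≈ 184

Expected recaptures E[R] = M·C / N.
E[R] = 813 × 776 / 3431 = 630888 / 3431 ≈ 183.9 → 184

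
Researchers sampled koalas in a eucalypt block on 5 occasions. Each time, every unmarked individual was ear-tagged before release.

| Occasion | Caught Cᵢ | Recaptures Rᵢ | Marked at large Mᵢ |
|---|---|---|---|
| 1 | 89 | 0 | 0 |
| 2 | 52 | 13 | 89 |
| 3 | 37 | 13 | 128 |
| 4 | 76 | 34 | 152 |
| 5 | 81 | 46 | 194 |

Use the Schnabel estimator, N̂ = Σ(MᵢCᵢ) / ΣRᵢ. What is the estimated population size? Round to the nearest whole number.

Σ MᵢCᵢ = 0·89 + 89·52 + 128·37 + 152·76 + 194·81 = 0 + 4628 + 4736 + 11552 + 15714 = 36630
Σ Rᵢ = 0 + 13 + 13 + 34 + 46 = 106
N̂ = 36630 / 106 ≈ 345.6 → 346

N ≈ 346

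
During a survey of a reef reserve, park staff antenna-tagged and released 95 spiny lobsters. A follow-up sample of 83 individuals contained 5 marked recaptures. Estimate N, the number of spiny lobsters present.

N = 1577

Lincoln-Petersen assumes M/N = R/C, so N = M·C / R.
N = (95 × 83) / 5 = 7885 / 5 = 1577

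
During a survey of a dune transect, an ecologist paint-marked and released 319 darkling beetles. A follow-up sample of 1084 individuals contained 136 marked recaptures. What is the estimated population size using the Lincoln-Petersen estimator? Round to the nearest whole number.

N ≈ 2543

The marked fraction in the recapture sample should equal the marked fraction in the population: 136/1084 = 319/N.
N = (319 × 1084) / 136 = 345796 / 136 ≈ 2542.6 → 2543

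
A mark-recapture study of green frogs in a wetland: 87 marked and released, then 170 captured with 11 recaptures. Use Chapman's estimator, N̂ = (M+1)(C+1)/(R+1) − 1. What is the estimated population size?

N = 1253

N̂ = (87+1)(170+1)/(11+1) − 1 = 88·171/12 − 1
= 15048/12 − 1 = 1254 − 1 = 1253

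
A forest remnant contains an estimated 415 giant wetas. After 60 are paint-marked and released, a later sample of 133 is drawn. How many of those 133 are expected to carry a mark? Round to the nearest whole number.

The marked fraction of the population is 60/415, so in a sample of 133 expect C·(M/N) marked.
E[R] = 60 × 133 / 415 = 7980 / 415 ≈ 19.2 → 19

expected recaptures ≈ 19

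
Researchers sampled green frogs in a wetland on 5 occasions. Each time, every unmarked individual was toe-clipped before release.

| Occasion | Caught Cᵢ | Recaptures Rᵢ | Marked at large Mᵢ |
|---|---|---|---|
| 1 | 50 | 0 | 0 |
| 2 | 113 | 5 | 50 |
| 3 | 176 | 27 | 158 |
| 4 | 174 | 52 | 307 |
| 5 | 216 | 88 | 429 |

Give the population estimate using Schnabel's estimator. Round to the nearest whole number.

N ≈ 1044

Σ MᵢCᵢ = 0·50 + 50·113 + 158·176 + 307·174 + 429·216 = 0 + 5650 + 27808 + 53418 + 92664 = 179540
Σ Rᵢ = 0 + 5 + 27 + 52 + 88 = 172
N̂ = 179540 / 172 ≈ 1043.8 → 1044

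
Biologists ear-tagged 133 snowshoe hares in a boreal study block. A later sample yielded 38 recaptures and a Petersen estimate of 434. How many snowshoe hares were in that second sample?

C = 124

From N = M·C/R: C = N·R / M = 434·38 / 133 = 16492 / 133 = 124.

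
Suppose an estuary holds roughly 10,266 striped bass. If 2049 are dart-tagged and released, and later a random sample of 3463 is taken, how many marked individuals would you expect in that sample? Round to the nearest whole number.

expected recaptures ≈ 691

Expected recaptures E[R] = M·C / N.
E[R] = 2049 × 3463 / 10266 = 7095687 / 10266 ≈ 691.2 → 691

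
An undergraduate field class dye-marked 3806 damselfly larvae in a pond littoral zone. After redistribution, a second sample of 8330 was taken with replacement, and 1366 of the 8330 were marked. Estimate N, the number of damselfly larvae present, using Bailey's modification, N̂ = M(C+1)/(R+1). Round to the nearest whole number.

N̂ = 3806·(8330+1)/(1366+1) = 3806·8331/1367 = 31707786/1367 ≈ 23195.2 → 23195

N ≈ 23,195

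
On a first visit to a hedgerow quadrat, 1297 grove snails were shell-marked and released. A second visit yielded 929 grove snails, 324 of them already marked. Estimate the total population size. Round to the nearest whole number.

N ≈ 3719

N = (1297 × 929) / 324 = 1204913 / 324 ≈ 3718.9 → 3719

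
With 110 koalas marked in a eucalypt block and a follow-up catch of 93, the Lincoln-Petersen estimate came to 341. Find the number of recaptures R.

From N = M·C/R: R = M·C / N = 110·93 / 341 = 10230 / 341 = 30.

R = 30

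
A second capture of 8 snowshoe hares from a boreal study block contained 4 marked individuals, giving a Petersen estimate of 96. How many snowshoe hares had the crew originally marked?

M = 48

From N = M·C/R: M = N·R / C = 96·4 / 8 = 384 / 8 = 48.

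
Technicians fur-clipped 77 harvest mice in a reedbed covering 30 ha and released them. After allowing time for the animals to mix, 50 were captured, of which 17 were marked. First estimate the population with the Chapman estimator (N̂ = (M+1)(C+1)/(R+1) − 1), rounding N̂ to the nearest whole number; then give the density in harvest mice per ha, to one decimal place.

N̂ = 78·51/18 − 1 = 3978/18 − 1 = 220
Density = N̂ / area = 220 / 30 ≈ 7.33 → 7.3 per ha

density ≈ 7.3 harvest mice per ha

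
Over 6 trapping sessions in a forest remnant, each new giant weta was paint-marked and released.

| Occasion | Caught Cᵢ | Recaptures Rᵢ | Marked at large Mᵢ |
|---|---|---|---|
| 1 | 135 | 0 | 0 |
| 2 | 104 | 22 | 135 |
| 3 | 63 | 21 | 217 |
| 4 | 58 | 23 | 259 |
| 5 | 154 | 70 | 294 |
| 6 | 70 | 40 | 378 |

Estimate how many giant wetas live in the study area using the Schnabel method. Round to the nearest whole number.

N ≈ 650

Σ MᵢCᵢ = 0·135 + 135·104 + 217·63 + 259·58 + 294·154 + 378·70 = 0 + 14040 + 13671 + 15022 + 45276 + 26460 = 114469
Σ Rᵢ = 0 + 22 + 21 + 23 + 70 + 40 = 176
N̂ = 114469 / 176 ≈ 650.4 → 650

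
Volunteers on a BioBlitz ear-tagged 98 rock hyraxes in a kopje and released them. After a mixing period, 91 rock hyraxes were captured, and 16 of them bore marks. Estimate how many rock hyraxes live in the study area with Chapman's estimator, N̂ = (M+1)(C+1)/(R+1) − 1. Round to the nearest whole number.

N̂ = (98+1)(91+1)/(16+1) − 1 = 99·92/17 − 1
= 9108/17 − 1 ≈ 535.8 − 1 ≈ 534.8 → 535

N ≈ 535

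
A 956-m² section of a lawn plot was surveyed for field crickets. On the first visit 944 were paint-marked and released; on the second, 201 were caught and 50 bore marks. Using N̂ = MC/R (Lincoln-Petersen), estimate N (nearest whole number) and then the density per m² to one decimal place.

density ≈ 4.0 field crickets per m²

N̂ = 944·201/50 = 189744/50 ≈ 3794.9 → 3795
Density = N̂ / area = 3795 / 956 ≈ 3.97 → 4.0 per m²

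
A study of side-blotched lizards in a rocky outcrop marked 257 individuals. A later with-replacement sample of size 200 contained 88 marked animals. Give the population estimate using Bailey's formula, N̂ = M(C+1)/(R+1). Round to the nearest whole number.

N̂ = 257·(200+1)/(88+1) = 257·201/89 = 51657/89 ≈ 580.4 → 580

N ≈ 580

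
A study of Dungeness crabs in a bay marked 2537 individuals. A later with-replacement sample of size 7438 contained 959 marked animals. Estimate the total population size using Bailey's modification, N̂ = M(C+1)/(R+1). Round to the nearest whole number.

N ≈ 19,659

N̂ = 2537·(7438+1)/(959+1) = 2537·7439/960 = 18872743/960 ≈ 19659.1 → 19659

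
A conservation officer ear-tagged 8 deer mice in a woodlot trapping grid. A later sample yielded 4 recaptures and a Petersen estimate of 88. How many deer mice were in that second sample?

From N = M·C/R: C = N·R / M = 88·4 / 8 = 352 / 8 = 44.

C = 44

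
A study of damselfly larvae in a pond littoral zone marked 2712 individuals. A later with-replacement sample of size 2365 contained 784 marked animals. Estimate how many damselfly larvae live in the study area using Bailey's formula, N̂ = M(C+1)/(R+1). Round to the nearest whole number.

N ≈ 8174

N̂ = 2712·(2365+1)/(784+1) = 2712·2366/785 = 6416592/785 ≈ 8174.0 → 8174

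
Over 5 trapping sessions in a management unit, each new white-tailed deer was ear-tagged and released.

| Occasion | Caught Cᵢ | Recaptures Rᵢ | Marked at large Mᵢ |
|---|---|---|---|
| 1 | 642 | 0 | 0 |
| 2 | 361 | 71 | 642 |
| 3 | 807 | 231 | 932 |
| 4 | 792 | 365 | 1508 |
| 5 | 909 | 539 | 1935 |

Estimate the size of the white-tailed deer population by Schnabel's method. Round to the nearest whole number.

N ≈ 3265

Σ MᵢCᵢ = 0·642 + 642·361 + 932·807 + 1508·792 + 1935·909 = 0 + 231762 + 752124 + 1194336 + 1758915 = 3937137
Σ Rᵢ = 0 + 71 + 231 + 365 + 539 = 1206
N̂ = 3937137 / 1206 ≈ 3264.6 → 3265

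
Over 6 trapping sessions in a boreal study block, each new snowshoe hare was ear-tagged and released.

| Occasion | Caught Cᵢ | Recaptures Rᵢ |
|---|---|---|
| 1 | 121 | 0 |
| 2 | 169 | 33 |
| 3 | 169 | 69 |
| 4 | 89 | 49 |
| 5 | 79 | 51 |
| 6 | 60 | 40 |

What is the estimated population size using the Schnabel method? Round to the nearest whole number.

Marked at large before each occasion: Mᵢ = Σⱼ<ᵢ (Cⱼ − Rⱼ) → M1=0, M2=121, M3=257, M4=357, M5=397, M6=425
Σ MᵢCᵢ = 0·121 + 121·169 + 257·169 + 357·89 + 397·79 + 425·60 = 0 + 20449 + 43433 + 31773 + 31363 + 25500 = 152518
Σ Rᵢ = 0 + 33 + 69 + 49 + 51 + 40 = 242
N̂ = 152518 / 242 ≈ 630.2 → 630

N ≈ 630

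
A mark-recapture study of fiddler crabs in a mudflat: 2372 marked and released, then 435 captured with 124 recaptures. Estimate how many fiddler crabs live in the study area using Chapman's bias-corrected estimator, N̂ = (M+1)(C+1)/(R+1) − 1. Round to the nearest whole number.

N ≈ 8276

N̂ = (2372+1)(435+1)/(124+1) − 1 = 2373·436/125 − 1
= 1034628/125 − 1 ≈ 8277.0 − 1 ≈ 8276.0 → 8276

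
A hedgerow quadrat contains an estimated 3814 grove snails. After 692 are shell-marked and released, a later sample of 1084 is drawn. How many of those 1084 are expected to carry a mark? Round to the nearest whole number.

The marked fraction of the population is 692/3814, so in a sample of 1084 expect C·(M/N) marked.
E[R] = 692 × 1084 / 3814 = 750128 / 3814 ≈ 196.7 → 197

expected recaptures ≈ 197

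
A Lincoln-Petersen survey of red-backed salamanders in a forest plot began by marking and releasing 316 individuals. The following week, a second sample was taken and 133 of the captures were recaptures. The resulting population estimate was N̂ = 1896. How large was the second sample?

C = 798

From N = M·C/R: C = N·R / M = 1896·133 / 316 = 252168 / 316 = 798.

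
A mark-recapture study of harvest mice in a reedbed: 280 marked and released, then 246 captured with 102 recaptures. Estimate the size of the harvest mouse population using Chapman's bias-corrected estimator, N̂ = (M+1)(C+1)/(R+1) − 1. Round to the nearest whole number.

N̂ = (280+1)(246+1)/(102+1) − 1 = 281·247/103 − 1
= 69407/103 − 1 ≈ 673.9 − 1 ≈ 672.9 → 673

N ≈ 673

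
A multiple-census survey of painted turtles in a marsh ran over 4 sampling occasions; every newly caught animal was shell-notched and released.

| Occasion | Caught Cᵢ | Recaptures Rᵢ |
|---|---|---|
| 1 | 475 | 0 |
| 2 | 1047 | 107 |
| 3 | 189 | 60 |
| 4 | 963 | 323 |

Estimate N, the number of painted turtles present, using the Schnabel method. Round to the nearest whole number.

N ≈ 4595

Marked at large before each occasion: Mᵢ = Σⱼ<ᵢ (Cⱼ − Rⱼ) → M1=0, M2=475, M3=1415, M4=1544
Σ MᵢCᵢ = 0·475 + 475·1047 + 1415·189 + 1544·963 = 0 + 497325 + 267435 + 1486872 = 2251632
Σ Rᵢ = 0 + 107 + 60 + 323 = 490
N̂ = 2251632 / 490 ≈ 4595.2 → 4595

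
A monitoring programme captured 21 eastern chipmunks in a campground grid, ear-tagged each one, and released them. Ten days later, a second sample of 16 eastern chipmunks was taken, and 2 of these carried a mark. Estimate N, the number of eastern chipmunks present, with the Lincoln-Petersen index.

If marked individuals mix randomly, R/C ≈ M/N, giving N ≈ M·C/R.
N = (21 × 16) / 2 = 336 / 2 = 168

N = 168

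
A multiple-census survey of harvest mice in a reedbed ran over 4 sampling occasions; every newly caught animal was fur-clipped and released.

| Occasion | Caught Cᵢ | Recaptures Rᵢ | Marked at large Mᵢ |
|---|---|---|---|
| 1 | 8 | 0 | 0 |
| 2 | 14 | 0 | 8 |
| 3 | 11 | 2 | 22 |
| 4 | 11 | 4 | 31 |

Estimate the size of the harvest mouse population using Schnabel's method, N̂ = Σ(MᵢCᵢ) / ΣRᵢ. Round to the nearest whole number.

Σ MᵢCᵢ = 0·8 + 8·14 + 22·11 + 31·11 = 0 + 112 + 242 + 341 = 695
Σ Rᵢ = 0 + 0 + 2 + 4 = 6
N̂ = 695 / 6 ≈ 115.8 → 116

N ≈ 116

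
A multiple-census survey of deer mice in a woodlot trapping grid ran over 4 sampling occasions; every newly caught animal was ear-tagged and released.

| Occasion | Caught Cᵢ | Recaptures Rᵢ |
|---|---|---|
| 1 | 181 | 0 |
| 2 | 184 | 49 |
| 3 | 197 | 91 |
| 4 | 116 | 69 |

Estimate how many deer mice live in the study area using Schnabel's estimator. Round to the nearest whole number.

Marked at large before each occasion: Mᵢ = Σⱼ<ᵢ (Cⱼ − Rⱼ) → M1=0, M2=181, M3=316, M4=422
Σ MᵢCᵢ = 0·181 + 181·184 + 316·197 + 422·116 = 0 + 33304 + 62252 + 48952 = 144508
Σ Rᵢ = 0 + 49 + 91 + 69 = 209
N̂ = 144508 / 209 ≈ 691.4 → 691

N ≈ 691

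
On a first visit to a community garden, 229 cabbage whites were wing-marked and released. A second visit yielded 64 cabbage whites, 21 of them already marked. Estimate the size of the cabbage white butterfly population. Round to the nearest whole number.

The marked fraction in the recapture sample should equal the marked fraction in the population: 21/64 = 229/N.
N = (229 × 64) / 21 = 14656 / 21 ≈ 697.9 → 698

N ≈ 698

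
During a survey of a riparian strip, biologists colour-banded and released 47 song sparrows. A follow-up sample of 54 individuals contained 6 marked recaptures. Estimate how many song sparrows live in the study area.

The marked fraction in the recapture sample should equal the marked fraction in the population: 6/54 = 47/N.
N = (47 × 54) / 6 = 2538 / 6 = 423

N = 423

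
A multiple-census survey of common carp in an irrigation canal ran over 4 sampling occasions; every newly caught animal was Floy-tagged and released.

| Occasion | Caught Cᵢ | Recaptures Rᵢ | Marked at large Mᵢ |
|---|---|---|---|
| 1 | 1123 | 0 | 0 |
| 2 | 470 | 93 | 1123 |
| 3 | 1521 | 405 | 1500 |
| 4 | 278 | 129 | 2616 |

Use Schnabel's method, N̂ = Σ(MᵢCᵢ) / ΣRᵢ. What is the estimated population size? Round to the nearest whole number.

N ≈ 5640

Σ MᵢCᵢ = 0·1123 + 1123·470 + 1500·1521 + 2616·278 = 0 + 527810 + 2281500 + 727248 = 3536558
Σ Rᵢ = 0 + 93 + 405 + 129 = 627
N̂ = 3536558 / 627 ≈ 5640.4 → 5640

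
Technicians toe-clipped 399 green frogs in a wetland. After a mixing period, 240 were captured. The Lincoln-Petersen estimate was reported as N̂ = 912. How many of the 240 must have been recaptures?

R = 105

From N = M·C/R: R = M·C / N = 399·240 / 912 = 95760 / 912 = 105.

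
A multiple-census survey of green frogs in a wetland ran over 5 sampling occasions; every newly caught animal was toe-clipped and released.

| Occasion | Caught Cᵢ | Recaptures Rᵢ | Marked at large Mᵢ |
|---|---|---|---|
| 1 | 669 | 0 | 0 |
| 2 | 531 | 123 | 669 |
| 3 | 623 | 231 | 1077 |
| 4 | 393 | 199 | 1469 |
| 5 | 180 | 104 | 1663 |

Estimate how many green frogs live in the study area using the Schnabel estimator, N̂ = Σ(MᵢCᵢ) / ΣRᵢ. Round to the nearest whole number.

Σ MᵢCᵢ = 0·669 + 669·531 + 1077·623 + 1469·393 + 1663·180 = 0 + 355239 + 670971 + 577317 + 299340 = 1902867
Σ Rᵢ = 0 + 123 + 231 + 199 + 104 = 657
N̂ = 1902867 / 657 ≈ 2896.3 → 2896

N ≈ 2896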